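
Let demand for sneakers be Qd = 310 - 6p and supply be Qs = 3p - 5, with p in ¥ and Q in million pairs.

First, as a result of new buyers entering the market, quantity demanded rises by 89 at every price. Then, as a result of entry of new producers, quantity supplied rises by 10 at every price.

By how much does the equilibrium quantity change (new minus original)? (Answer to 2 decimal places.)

Original equilibrium: 310 - 6p = 3p - 5 gives 315 = 9p, so p = 35 and Q = 100.
The new curves are Qd = 399 - 6p (demand) and Qs = 3p + 5 (supply).
Setting them equal: 399 - 6p = 3p + 5 → 394 = 9p, so p = 394/9 ≈ 43.7778 and Q = 409/3 ≈ 136.3333.
ΔQ = 136.3333 − 100 = +36.33.

+36.33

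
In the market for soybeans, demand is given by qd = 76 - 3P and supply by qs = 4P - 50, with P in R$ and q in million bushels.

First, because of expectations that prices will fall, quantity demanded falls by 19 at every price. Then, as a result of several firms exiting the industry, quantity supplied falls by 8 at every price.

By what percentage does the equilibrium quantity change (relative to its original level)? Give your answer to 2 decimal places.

Before the shock: 76 - 3P = 4P - 50 ⇒ 126 = 7P ⇒ P = 18, q = 22.
After the shift, demand is qd = 57 - 3P and supply is qs = 4P - 58.
Setting them equal: 57 - 3P = 4P - 58 → 115 = 7P, so P = 115/7 ≈ 16.4286 and q = 54/7 ≈ 7.7143.
%Δq = (7.7143 − 22) / 22 × 100 = -64.94%.

-64.94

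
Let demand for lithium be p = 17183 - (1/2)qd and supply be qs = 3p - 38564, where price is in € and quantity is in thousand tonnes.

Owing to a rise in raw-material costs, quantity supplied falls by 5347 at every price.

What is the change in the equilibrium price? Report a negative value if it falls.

Initially, 34366 - 2p = 3p - 38564, so 72930 = 5p and p = 14586, q = 5194.
With the change applied: demand qd = 34366 - 2p, supply qs = 3p - 43911.
Equate the new curves: 34366 - 2p = 3p - 43911, giving 78277 = 5p, p = 15655.4, q = 3055.2.
Δp = 15655.4 − 14586 = +1069.4.

+1069.4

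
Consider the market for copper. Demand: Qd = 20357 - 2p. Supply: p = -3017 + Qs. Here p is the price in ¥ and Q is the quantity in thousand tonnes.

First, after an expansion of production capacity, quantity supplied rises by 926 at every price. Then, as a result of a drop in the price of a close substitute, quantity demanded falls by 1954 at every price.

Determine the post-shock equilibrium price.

Solve the original market: 20357 - 2p = p + 3017, hence p = 5780 and Q = 8797.
After the shift, demand is Qd = 18403 - 2p and supply is Qs = p + 3943.
New equilibrium: 18403 - 2p = p + 3943 ⇒ 14460 = 3p ⇒ p = 4820, Q = 8763.

4820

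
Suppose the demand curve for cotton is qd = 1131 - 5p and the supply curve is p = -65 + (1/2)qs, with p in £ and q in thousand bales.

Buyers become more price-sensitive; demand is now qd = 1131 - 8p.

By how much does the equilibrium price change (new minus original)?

-42.9

Before the shock: 1131 - 5p = 2p + 130 ⇒ 1001 = 7p ⇒ p = 143, q = 416.
The shock moves the curves to qd = 1131 - 8p and qs = 2p + 130.
Equate the new curves: 1131 - 8p = 2p + 130, giving 1001 = 10p, p = 100.1, q = 330.2.
Δp = 100.1 − 143 = -42.9.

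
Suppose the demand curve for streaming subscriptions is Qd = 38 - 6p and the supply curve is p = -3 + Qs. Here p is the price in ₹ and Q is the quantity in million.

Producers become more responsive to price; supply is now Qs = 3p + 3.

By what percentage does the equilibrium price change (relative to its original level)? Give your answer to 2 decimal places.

-22.22

Solve the original market: 38 - 6p = p + 3, hence p = 5 and Q = 8.
After the shift, demand is Qd = 38 - 6p and supply is Qs = 3p + 3.
Equate the new curves: 38 - 6p = 3p + 3, giving 35 = 9p, p = 35/9 ≈ 3.8889, Q = 44/3 ≈ 14.6667.
%Δp = (3.8889 − 5) / 5 × 100 = -22.22%.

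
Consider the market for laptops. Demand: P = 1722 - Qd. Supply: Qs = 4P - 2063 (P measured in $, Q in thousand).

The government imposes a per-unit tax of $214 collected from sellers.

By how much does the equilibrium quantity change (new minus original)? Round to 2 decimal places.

-171.20

Initially, 1722 - P = 4P - 2063, so 3785 = 5P and P = 757, Q = 965.
Since sellers keep the price net of the tax, the effective supply curve becomes Qs = 4P - 2919.
Setting them equal: 1722 - P = 4P - 2919 → 4641 = 5P, so P = 928.2 and Q = 793.8.
ΔQ = 793.8 − 965 = -171.20.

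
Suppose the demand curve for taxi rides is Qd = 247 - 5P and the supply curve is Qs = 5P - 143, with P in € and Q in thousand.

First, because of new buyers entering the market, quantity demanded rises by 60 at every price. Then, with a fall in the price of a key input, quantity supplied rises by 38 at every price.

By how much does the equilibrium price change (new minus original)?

Solve the original market: 247 - 5P = 5P - 143, hence P = 39 and Q = 52.
The new curves are Qd = 307 - 5P (demand) and Qs = 5P - 105 (supply).
Equate the new curves: 307 - 5P = 5P - 105, giving 412 = 10P, P = 41.2, Q = 101.
ΔP = 41.2 − 39 = +2.2.

+2.2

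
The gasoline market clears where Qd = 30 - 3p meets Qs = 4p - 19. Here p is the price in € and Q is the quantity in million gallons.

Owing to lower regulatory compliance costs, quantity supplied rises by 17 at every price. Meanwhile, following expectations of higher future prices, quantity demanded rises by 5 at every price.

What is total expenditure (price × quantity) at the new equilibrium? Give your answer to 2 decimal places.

Initially, 30 - 3p = 4p - 19, so 49 = 7p and p = 7, Q = 9.
After the shift, demand is Qd = 35 - 3p and supply is Qs = 4p - 2.
Clearing the new market: 35 - 3p = 4p - 2, so p = 37/7 ≈ 5.2857 and Q = 134/7 ≈ 19.1429.
New expenditure = 5.2857 × 19.1429 = 101.18.

101.18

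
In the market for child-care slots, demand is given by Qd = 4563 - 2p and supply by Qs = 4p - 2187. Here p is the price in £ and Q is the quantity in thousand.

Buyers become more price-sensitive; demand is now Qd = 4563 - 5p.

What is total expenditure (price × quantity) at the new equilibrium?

609750

Solve the original market: 4563 - 2p = 4p - 2187, hence p = 1125 and Q = 2313.
With the change applied: demand Qd = 4563 - 5p, supply Qs = 4p - 2187.
Setting them equal: 4563 - 5p = 4p - 2187 → 6750 = 9p, so p = 750 and Q = 813.
New expenditure = 750 × 813 = 609750.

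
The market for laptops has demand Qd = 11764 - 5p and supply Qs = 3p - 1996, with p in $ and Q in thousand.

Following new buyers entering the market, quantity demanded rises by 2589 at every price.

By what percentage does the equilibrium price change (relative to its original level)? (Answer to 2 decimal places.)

Before the shock: 11764 - 5p = 3p - 1996 ⇒ 13760 = 8p ⇒ p = 1720, Q = 3164.
With the change applied: demand Qd = 14353 - 5p, supply Qs = 3p - 1996.
Clearing the new market: 14353 - 5p = 3p - 1996, so p = 2043.625 and Q = 4134.875.
%Δp = (2043.625 − 1720) / 1720 × 100 = +18.82%.

+18.82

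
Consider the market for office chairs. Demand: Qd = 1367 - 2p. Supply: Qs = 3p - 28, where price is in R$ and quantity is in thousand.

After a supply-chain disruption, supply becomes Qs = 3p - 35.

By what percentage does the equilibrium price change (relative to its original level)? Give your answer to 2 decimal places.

+0.50

Original equilibrium: 1367 - 2p = 3p - 28 gives 1395 = 5p, so p = 279 and Q = 809.
After the shift, demand is Qd = 1367 - 2p and supply is Qs = 3p - 35.
Clearing the new market: 1367 - 2p = 3p - 35, so p = 280.4 and Q = 806.2.
%Δp = (280.4 − 279) / 279 × 100 = +0.50%.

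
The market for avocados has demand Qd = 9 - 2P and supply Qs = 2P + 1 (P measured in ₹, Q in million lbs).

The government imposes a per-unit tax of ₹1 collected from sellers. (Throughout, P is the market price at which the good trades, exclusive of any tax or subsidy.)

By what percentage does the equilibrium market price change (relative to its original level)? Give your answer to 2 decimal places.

+25.00

Before the shock: 9 - 2P = 2P + 1 ⇒ 8 = 4P ⇒ P = 2, Q = 5.
Since sellers keep the price net of the tax, the effective supply curve becomes Qs = 2P - 1.
New equilibrium: 9 - 2P = 2P - 1 ⇒ 10 = 4P ⇒ P = 2.5, Q = 4.
%ΔP = (2.5 − 2) / 2 × 100 = +25.00%.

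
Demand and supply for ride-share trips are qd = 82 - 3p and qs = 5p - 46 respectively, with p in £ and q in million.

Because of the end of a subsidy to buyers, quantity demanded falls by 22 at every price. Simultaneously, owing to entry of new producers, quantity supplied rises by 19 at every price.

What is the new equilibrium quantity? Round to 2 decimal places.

27.38

Before the shock: 82 - 3p = 5p - 46 ⇒ 128 = 8p ⇒ p = 16, q = 34.
The shock moves the curves to qd = 60 - 3p and qs = 5p - 27.
Setting them equal: 60 - 3p = 5p - 27 → 87 = 8p, so p = 10.875 and q = 27.375.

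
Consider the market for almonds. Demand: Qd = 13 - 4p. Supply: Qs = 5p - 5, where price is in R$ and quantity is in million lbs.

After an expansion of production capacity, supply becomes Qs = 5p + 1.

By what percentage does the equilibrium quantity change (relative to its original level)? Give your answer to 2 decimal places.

+53.33

Original equilibrium: 13 - 4p = 5p - 5 gives 18 = 9p, so p = 2 and Q = 5.
The shock moves the curves to Qd = 13 - 4p and Qs = 5p + 1.
Setting them equal: 13 - 4p = 5p + 1 → 12 = 9p, so p = 4/3 ≈ 1.3333 and Q = 23/3 ≈ 7.6667.
%ΔQ = (7.6667 − 5) / 5 × 100 = +53.33%.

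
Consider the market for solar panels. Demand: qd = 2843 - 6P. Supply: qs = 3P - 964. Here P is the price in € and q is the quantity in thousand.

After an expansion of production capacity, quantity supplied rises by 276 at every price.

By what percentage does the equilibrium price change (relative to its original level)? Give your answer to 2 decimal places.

Initially, 2843 - 6P = 3P - 964, so 3807 = 9P and P = 423, q = 305.
The shock moves the curves to qd = 2843 - 6P and qs = 3P - 688.
Setting them equal: 2843 - 6P = 3P - 688 → 3531 = 9P, so P = 1177/3 ≈ 392.3333 and q = 489.
%ΔP = (392.3333 − 423) / 423 × 100 = -7.25%.

-7.25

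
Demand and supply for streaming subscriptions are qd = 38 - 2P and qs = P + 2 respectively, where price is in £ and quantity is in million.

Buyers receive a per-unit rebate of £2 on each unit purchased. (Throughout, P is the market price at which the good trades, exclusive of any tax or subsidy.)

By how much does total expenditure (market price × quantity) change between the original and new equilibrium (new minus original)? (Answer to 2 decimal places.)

Original equilibrium: 38 - 2P = P + 2 gives 36 = 3P, so P = 12 and q = 14.
Since buyers' out-of-pocket price is the market price minus the rebate, the effective demand curve becomes qd = 42 - 2P.
Equate the new curves: 42 - 2P = P + 2, giving 40 = 3P, P = 40/3 ≈ 13.3333, q = 46/3 ≈ 15.3333.
Expenditure moves from 12×14 = 168 to 13.3333×15.3333 = 204.4444; change = +36.44.

+36.44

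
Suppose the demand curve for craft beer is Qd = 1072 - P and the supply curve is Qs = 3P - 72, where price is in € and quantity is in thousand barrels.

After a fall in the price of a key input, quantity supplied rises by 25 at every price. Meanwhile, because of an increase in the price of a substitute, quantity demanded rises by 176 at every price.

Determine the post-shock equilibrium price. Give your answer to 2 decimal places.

Initially, 1072 - P = 3P - 72, so 1144 = 4P and P = 286, Q = 786.
With the change applied: demand Qd = 1248 - P, supply Qs = 3P - 47.
Setting them equal: 1248 - P = 3P - 47 → 1295 = 4P, so P = 323.75 and Q = 924.25.

323.75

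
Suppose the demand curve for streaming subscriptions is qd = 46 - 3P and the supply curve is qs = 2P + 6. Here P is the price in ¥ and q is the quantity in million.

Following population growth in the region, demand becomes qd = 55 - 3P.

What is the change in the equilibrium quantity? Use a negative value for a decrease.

+3.6

Initially, 46 - 3P = 2P + 6, so 40 = 5P and P = 8, q = 22.
With the change applied: demand qd = 55 - 3P, supply qs = 2P + 6.
Clearing the new market: 55 - 3P = 2P + 6, so P = 9.8 and q = 25.6.
Δq = 25.6 − 22 = +3.6.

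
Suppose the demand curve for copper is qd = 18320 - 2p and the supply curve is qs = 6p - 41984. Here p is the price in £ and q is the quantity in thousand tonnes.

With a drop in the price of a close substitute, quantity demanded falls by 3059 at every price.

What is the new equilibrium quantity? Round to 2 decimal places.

Initially, 18320 - 2p = 6p - 41984, so 60304 = 8p and p = 7538, q = 3244.
After the shift, demand is qd = 15261 - 2p and supply is qs = 6p - 41984.
Equate the new curves: 15261 - 2p = 6p - 41984, giving 57245 = 8p, p = 7155.625, q = 949.75.

949.75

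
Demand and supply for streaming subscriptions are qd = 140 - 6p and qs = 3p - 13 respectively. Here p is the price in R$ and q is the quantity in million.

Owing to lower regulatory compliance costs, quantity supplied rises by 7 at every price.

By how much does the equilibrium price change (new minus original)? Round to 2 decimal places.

Initially, 140 - 6p = 3p - 13, so 153 = 9p and p = 17, q = 38.
After the shift, demand is qd = 140 - 6p and supply is qs = 3p - 6.
Equate the new curves: 140 - 6p = 3p - 6, giving 146 = 9p, p = 146/9 ≈ 16.2222, q = 128/3 ≈ 42.6667.
Δp = 16.2222 − 17 = -0.78.

-0.78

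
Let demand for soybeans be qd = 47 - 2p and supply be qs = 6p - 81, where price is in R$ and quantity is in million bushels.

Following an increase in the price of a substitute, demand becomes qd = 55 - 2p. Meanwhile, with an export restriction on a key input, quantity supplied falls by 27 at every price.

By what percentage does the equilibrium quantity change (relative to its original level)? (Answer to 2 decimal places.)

Solve the original market: 47 - 2p = 6p - 81, hence p = 16 and q = 15.
After the shift, demand is qd = 55 - 2p and supply is qs = 6p - 108.
Setting them equal: 55 - 2p = 6p - 108 → 163 = 8p, so p = 20.375 and q = 14.25.
%Δq = (14.25 − 15) / 15 × 100 = -5.00%.

-5.00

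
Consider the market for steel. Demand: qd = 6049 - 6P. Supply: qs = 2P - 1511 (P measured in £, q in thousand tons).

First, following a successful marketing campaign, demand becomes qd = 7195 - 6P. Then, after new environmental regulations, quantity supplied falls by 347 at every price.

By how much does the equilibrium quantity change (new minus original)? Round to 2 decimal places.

+26.25

Before the shock: 6049 - 6P = 2P - 1511 ⇒ 7560 = 8P ⇒ P = 945, q = 379.
The new curves are qd = 7195 - 6P (demand) and qs = 2P - 1858 (supply).
Equate the new curves: 7195 - 6P = 2P - 1858, giving 9053 = 8P, P = 1131.625, q = 405.25.
Δq = 405.25 − 379 = +26.25.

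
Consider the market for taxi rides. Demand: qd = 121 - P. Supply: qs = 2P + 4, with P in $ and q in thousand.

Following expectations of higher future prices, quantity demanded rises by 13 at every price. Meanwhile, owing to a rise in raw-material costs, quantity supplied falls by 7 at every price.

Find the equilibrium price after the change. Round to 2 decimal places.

45.67

Initially, 121 - P = 2P + 4, so 117 = 3P and P = 39, q = 82.
After the shift, demand is qd = 134 - P and supply is qs = 2P - 3.
Setting them equal: 134 - P = 2P - 3 → 137 = 3P, so P = 137/3 ≈ 45.6667 and q = 265/3 ≈ 88.3333.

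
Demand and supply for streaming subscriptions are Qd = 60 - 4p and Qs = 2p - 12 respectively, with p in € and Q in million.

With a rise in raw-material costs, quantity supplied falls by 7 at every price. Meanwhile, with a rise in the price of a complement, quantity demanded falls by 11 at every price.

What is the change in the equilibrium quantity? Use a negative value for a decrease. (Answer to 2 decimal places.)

Solve the original market: 60 - 4p = 2p - 12, hence p = 12 and Q = 12.
After the shift, demand is Qd = 49 - 4p and supply is Qs = 2p - 19.
Clearing the new market: 49 - 4p = 2p - 19, so p = 34/3 ≈ 11.3333 and Q = 11/3 ≈ 3.6667.
ΔQ = 3.6667 − 12 = -8.33.

-8.33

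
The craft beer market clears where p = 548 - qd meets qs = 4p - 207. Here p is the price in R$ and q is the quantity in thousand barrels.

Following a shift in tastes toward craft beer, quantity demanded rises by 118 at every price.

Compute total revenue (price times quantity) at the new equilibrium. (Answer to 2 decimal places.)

85798.44

Original equilibrium: 548 - p = 4p - 207 gives 755 = 5p, so p = 151 and q = 397.
With the change applied: demand qd = 666 - p, supply qs = 4p - 207.
Equate the new curves: 666 - p = 4p - 207, giving 873 = 5p, p = 174.6, q = 491.4.
New expenditure = 174.6 × 491.4 = 85798.44.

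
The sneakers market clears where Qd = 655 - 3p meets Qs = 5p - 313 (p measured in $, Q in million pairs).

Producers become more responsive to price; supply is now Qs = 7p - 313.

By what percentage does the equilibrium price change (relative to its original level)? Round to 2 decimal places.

-20.00

Initially, 655 - 3p = 5p - 313, so 968 = 8p and p = 121, Q = 292.
With the change applied: demand Qd = 655 - 3p, supply Qs = 7p - 313.
Equate the new curves: 655 - 3p = 7p - 313, giving 968 = 10p, p = 96.8, Q = 364.6.
%Δp = (96.8 − 121) / 121 × 100 = -20.00%.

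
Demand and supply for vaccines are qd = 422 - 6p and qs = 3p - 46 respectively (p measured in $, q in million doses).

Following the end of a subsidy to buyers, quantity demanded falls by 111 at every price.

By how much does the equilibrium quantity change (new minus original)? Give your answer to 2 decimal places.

Solve the original market: 422 - 6p = 3p - 46, hence p = 52 and q = 110.
The new curves are qd = 311 - 6p (demand) and qs = 3p - 46 (supply).
Equate the new curves: 311 - 6p = 3p - 46, giving 357 = 9p, p = 119/3 ≈ 39.6667, q = 73.
Δq = 73 − 110 = -37.00.

-37.00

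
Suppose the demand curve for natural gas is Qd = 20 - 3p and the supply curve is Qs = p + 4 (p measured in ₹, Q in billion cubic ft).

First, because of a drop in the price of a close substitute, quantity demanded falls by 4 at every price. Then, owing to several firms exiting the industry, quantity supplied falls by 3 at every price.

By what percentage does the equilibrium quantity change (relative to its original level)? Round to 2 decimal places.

-40.63

Original equilibrium: 20 - 3p = p + 4 gives 16 = 4p, so p = 4 and Q = 8.
The new curves are Qd = 16 - 3p (demand) and Qs = p + 1 (supply).
Clearing the new market: 16 - 3p = p + 1, so p = 3.75 and Q = 4.75.
%ΔQ = (4.75 − 8) / 8 × 100 = -40.63%.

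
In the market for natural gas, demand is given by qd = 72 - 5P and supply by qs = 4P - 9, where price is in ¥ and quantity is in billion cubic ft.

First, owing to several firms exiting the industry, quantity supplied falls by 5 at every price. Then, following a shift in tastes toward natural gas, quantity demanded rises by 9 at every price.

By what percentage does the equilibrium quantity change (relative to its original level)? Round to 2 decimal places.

Initially, 72 - 5P = 4P - 9, so 81 = 9P and P = 9, q = 27.
The new curves are qd = 81 - 5P (demand) and qs = 4P - 14 (supply).
New equilibrium: 81 - 5P = 4P - 14 ⇒ 95 = 9P ⇒ P = 95/9 ≈ 10.5556, q = 254/9 ≈ 28.2222.
%Δq = (28.2222 − 27) / 27 × 100 = +4.53%.

+4.53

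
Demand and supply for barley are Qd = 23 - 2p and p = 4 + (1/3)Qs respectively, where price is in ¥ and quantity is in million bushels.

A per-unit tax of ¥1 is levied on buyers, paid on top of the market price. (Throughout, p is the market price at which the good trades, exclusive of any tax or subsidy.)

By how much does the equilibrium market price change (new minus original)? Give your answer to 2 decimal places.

-0.40

Initially, 23 - 2p = 3p - 12, so 35 = 5p and p = 7, Q = 9.
Since buyers pay the price plus the tax, the effective demand curve becomes Qd = 21 - 2p.
Clearing the new market: 21 - 2p = 3p - 12, so p = 6.6 and Q = 7.8.
Δp = 6.6 − 7 = -0.40.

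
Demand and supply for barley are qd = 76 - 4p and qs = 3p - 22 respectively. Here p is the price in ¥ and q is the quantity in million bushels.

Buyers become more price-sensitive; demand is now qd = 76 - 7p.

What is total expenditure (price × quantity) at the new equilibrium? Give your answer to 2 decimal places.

72.52

Before the shock: 76 - 4p = 3p - 22 ⇒ 98 = 7p ⇒ p = 14, q = 20.
After the shift, demand is qd = 76 - 7p and supply is qs = 3p - 22.
Clearing the new market: 76 - 7p = 3p - 22, so p = 9.8 and q = 7.4.
New expenditure = 9.8 × 7.4 = 72.52.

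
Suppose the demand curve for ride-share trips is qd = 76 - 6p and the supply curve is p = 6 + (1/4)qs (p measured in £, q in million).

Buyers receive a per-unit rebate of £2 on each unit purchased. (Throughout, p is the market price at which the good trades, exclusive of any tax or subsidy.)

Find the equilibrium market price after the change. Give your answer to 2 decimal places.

Initially, 76 - 6p = 4p - 24, so 100 = 10p and p = 10, q = 16.
Since buyers' out-of-pocket price is the market price minus the rebate, the effective demand curve becomes qd = 88 - 6p.
Clearing the new market: 88 - 6p = 4p - 24, so p = 11.2 and q = 20.8.

11.20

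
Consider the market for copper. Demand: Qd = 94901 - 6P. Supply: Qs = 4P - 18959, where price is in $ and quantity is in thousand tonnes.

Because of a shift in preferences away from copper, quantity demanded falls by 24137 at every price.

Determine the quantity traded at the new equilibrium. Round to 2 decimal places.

Original equilibrium: 94901 - 6P = 4P - 18959 gives 113860 = 10P, so P = 11386 and Q = 26585.
The new curves are Qd = 70764 - 6P (demand) and Qs = 4P - 18959 (supply).
Setting them equal: 70764 - 6P = 4P - 18959 → 89723 = 10P, so P = 8972.3 and Q = 16930.2.

16930.20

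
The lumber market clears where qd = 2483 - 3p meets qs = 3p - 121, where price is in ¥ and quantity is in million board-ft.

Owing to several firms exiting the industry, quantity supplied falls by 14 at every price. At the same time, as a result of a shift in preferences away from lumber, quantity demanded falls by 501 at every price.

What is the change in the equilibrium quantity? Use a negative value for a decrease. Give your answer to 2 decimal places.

-257.50

Before the shock: 2483 - 3p = 3p - 121 ⇒ 2604 = 6p ⇒ p = 434, q = 1181.
The shock moves the curves to qd = 1982 - 3p and qs = 3p - 135.
Equate the new curves: 1982 - 3p = 3p - 135, giving 2117 = 6p, p = 2117/6 ≈ 352.8333, q = 923.5.
Δq = 923.5 − 1181 = -257.50.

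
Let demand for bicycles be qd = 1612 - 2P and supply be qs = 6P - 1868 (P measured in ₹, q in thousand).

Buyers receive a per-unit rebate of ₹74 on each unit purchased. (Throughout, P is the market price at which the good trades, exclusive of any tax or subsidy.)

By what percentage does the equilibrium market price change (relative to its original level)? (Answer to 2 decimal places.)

+4.25

Solve the original market: 1612 - 2P = 6P - 1868, hence P = 435 and q = 742.
Since buyers' out-of-pocket price is the market price minus the rebate, the effective demand curve becomes qd = 1760 - 2P.
Equate the new curves: 1760 - 2P = 6P - 1868, giving 3628 = 8P, P = 453.5, q = 853.
%ΔP = (453.5 − 435) / 435 × 100 = +4.25%.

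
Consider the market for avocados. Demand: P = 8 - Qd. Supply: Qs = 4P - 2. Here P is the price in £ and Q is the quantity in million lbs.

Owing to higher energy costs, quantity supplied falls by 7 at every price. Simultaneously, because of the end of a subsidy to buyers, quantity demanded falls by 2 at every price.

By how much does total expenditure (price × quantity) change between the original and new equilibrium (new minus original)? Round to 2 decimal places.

Initially, 8 - P = 4P - 2, so 10 = 5P and P = 2, Q = 6.
The new curves are Qd = 6 - P (demand) and Qs = 4P - 9 (supply).
Setting them equal: 6 - P = 4P - 9 → 15 = 5P, so P = 3 and Q = 3.
Expenditure moves from 2×6 = 12 to 3×3 = 9; change = -3.00.

-3.00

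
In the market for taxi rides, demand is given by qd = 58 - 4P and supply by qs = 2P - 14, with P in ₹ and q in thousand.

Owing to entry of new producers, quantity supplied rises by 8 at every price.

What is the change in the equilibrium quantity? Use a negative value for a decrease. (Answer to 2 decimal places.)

+5.33

Original equilibrium: 58 - 4P = 2P - 14 gives 72 = 6P, so P = 12 and q = 10.
The new curves are qd = 58 - 4P (demand) and qs = 2P - 6 (supply).
New equilibrium: 58 - 4P = 2P - 6 ⇒ 64 = 6P ⇒ P = 32/3 ≈ 10.6667, q = 46/3 ≈ 15.3333.
Δq = 15.3333 − 10 = +5.33.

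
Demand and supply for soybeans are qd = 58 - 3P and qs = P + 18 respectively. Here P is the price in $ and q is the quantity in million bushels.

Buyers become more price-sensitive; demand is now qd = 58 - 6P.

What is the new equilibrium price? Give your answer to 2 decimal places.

5.71

Initially, 58 - 3P = P + 18, so 40 = 4P and P = 10, q = 28.
With the change applied: demand qd = 58 - 6P, supply qs = P + 18.
Setting them equal: 58 - 6P = P + 18 → 40 = 7P, so P = 40/7 ≈ 5.7143 and q = 166/7 ≈ 23.7143.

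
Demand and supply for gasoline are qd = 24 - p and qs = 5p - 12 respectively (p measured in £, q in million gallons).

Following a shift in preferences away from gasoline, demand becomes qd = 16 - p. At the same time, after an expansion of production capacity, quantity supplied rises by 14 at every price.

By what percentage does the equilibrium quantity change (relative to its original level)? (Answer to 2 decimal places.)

Original equilibrium: 24 - p = 5p - 12 gives 36 = 6p, so p = 6 and q = 18.
With the change applied: demand qd = 16 - p, supply qs = 5p + 2.
New equilibrium: 16 - p = 5p + 2 ⇒ 14 = 6p ⇒ p = 7/3 ≈ 2.3333, q = 41/3 ≈ 13.6667.
%Δq = (13.6667 − 18) / 18 × 100 = -24.07%.

-24.07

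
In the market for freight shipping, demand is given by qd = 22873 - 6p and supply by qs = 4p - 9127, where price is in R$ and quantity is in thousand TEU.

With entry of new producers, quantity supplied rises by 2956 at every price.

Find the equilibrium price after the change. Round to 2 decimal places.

Solve the original market: 22873 - 6p = 4p - 9127, hence p = 3200 and q = 3673.
After the shift, demand is qd = 22873 - 6p and supply is qs = 4p - 6171.
Clearing the new market: 22873 - 6p = 4p - 6171, so p = 2904.4 and q = 5446.6.

2904.40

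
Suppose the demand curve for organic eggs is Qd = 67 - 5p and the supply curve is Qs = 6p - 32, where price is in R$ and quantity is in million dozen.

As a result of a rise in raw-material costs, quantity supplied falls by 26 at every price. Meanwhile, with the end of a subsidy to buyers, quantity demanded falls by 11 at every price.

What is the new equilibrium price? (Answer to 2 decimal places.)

Original equilibrium: 67 - 5p = 6p - 32 gives 99 = 11p, so p = 9 and Q = 22.
After the shift, demand is Qd = 56 - 5p and supply is Qs = 6p - 58.
Clearing the new market: 56 - 5p = 6p - 58, so p = 114/11 ≈ 10.3636 and Q = 46/11 ≈ 4.1818.

10.36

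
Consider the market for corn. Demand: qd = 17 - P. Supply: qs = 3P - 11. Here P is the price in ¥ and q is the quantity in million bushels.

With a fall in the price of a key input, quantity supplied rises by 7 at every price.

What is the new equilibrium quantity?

Before the shock: 17 - P = 3P - 11 ⇒ 28 = 4P ⇒ P = 7, q = 10.
With the change applied: demand qd = 17 - P, supply qs = 3P - 4.
New equilibrium: 17 - P = 3P - 4 ⇒ 21 = 4P ⇒ P = 5.25, q = 11.75.

11.75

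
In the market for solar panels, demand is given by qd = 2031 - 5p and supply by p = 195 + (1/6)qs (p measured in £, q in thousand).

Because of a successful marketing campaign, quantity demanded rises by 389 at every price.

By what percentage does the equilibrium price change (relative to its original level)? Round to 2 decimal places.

Original equilibrium: 2031 - 5p = 6p - 1170 gives 3201 = 11p, so p = 291 and q = 576.
The shock moves the curves to qd = 2420 - 5p and qs = 6p - 1170.
Setting them equal: 2420 - 5p = 6p - 1170 → 3590 = 11p, so p = 3590/11 ≈ 326.3636 and q = 8670/11 ≈ 788.1818.
%Δp = (326.3636 − 291) / 291 × 100 = +12.15%.

+12.15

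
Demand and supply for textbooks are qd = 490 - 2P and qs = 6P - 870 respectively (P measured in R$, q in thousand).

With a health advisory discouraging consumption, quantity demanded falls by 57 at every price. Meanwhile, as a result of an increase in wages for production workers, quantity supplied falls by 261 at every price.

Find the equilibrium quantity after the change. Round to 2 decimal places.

42.00

Original equilibrium: 490 - 2P = 6P - 870 gives 1360 = 8P, so P = 170 and q = 150.
The shock moves the curves to qd = 433 - 2P and qs = 6P - 1131.
Clearing the new market: 433 - 2P = 6P - 1131, so P = 195.5 and q = 42.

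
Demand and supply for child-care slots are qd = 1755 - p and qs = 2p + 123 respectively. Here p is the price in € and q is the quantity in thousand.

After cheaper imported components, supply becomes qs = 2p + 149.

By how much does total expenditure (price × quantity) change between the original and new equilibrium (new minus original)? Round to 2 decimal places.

Initially, 1755 - p = 2p + 123, so 1632 = 3p and p = 544, q = 1211.
The shock moves the curves to qd = 1755 - p and qs = 2p + 149.
Equate the new curves: 1755 - p = 2p + 149, giving 1606 = 3p, p = 1606/3 ≈ 535.3333, q = 3659/3 ≈ 1219.6667.
Expenditure moves from 544×1211 = 658784 to 535.3333×1219.6667 = 652928.2222; change = -5855.78.

-5855.78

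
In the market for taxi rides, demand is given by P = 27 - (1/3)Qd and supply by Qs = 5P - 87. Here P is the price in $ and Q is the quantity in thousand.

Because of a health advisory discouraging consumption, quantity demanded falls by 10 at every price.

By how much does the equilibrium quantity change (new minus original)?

Initially, 81 - 3P = 5P - 87, so 168 = 8P and P = 21, Q = 18.
The new curves are Qd = 71 - 3P (demand) and Qs = 5P - 87 (supply).
Clearing the new market: 71 - 3P = 5P - 87, so P = 19.75 and Q = 11.75.
ΔQ = 11.75 − 18 = -6.25.

-6.25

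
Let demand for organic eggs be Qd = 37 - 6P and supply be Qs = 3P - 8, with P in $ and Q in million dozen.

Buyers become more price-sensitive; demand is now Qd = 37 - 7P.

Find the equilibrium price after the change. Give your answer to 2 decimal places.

4.50

Before the shock: 37 - 6P = 3P - 8 ⇒ 45 = 9P ⇒ P = 5, Q = 7.
The shock moves the curves to Qd = 37 - 7P and Qs = 3P - 8.
Clearing the new market: 37 - 7P = 3P - 8, so P = 4.5 and Q = 5.5.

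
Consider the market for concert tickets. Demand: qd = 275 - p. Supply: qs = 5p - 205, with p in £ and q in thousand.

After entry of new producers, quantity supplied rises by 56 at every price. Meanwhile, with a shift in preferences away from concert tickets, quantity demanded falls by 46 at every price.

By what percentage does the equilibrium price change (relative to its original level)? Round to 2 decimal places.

Before the shock: 275 - p = 5p - 205 ⇒ 480 = 6p ⇒ p = 80, q = 195.
With the change applied: demand qd = 229 - p, supply qs = 5p - 149.
Clearing the new market: 229 - p = 5p - 149, so p = 63 and q = 166.
%Δp = (63 − 80) / 80 × 100 = -21.25%.

-21.25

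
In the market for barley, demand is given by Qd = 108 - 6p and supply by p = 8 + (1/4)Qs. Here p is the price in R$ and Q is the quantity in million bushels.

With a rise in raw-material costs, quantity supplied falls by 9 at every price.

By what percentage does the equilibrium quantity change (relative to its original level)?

-22.5

Before the shock: 108 - 6p = 4p - 32 ⇒ 140 = 10p ⇒ p = 14, Q = 24.
The shock moves the curves to Qd = 108 - 6p and Qs = 4p - 41.
Equate the new curves: 108 - 6p = 4p - 41, giving 149 = 10p, p = 14.9, Q = 18.6.
%ΔQ = (18.6 − 24) / 24 × 100 = -22.5%.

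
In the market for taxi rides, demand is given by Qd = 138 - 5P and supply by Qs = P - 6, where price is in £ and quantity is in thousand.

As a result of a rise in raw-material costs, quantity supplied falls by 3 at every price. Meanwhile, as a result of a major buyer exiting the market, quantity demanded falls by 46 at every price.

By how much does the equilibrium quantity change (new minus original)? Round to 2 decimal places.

Original equilibrium: 138 - 5P = P - 6 gives 144 = 6P, so P = 24 and Q = 18.
With the change applied: demand Qd = 92 - 5P, supply Qs = P - 9.
Clearing the new market: 92 - 5P = P - 9, so P = 101/6 ≈ 16.8333 and Q = 47/6 ≈ 7.8333.
ΔQ = 7.8333 − 18 = -10.17.

-10.17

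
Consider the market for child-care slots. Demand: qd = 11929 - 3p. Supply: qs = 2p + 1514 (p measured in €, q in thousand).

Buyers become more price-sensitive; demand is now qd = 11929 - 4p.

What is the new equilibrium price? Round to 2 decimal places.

Original equilibrium: 11929 - 3p = 2p + 1514 gives 10415 = 5p, so p = 2083 and q = 5680.
The shock moves the curves to qd = 11929 - 4p and qs = 2p + 1514.
Equate the new curves: 11929 - 4p = 2p + 1514, giving 10415 = 6p, p = 10415/6 ≈ 1735.8333, q = 14957/3 ≈ 4985.6667.

1735.83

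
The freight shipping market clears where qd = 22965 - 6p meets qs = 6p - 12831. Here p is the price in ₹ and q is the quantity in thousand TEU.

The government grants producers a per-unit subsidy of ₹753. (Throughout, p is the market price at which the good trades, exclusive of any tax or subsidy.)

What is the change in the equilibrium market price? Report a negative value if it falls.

-376.5

Initially, 22965 - 6p = 6p - 12831, so 35796 = 12p and p = 2983, q = 5067.
Since sellers receive the price plus the subsidy, the effective supply curve becomes qs = 6p - 8313.
Setting them equal: 22965 - 6p = 6p - 8313 → 31278 = 12p, so p = 2606.5 and q = 7326.
Δp = 2606.5 − 2983 = -376.5.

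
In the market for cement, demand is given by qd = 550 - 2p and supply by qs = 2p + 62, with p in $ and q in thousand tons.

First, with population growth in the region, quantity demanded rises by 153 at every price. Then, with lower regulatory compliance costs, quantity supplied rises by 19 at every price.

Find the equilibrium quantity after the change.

392

Initially, 550 - 2p = 2p + 62, so 488 = 4p and p = 122, q = 306.
The shock moves the curves to qd = 703 - 2p and qs = 2p + 81.
Equate the new curves: 703 - 2p = 2p + 81, giving 622 = 4p, p = 155.5, q = 392.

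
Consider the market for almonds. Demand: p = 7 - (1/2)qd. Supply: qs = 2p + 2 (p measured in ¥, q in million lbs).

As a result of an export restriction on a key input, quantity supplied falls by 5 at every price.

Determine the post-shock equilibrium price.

4.25

Initially, 14 - 2p = 2p + 2, so 12 = 4p and p = 3, q = 8.
The new curves are qd = 14 - 2p (demand) and qs = 2p - 3 (supply).
Clearing the new market: 14 - 2p = 2p - 3, so p = 4.25 and q = 5.5.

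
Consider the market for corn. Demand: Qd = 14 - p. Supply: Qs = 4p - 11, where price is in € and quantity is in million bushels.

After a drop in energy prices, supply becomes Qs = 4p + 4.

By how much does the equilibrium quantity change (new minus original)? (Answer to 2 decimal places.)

Solve the original market: 14 - p = 4p - 11, hence p = 5 and Q = 9.
With the change applied: demand Qd = 14 - p, supply Qs = 4p + 4.
Clearing the new market: 14 - p = 4p + 4, so p = 2 and Q = 12.
ΔQ = 12 − 9 = +3.00.

+3.00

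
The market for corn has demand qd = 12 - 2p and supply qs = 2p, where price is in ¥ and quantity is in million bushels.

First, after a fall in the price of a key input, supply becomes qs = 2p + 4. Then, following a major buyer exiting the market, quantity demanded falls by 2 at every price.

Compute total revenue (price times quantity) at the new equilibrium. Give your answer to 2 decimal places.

Initially, 12 - 2p = 2p, so 12 = 4p and p = 3, q = 6.
The new curves are qd = 10 - 2p (demand) and qs = 2p + 4 (supply).
Equate the new curves: 10 - 2p = 2p + 4, giving 6 = 4p, p = 1.5, q = 7.
New expenditure = 1.5 × 7 = 10.50.

10.50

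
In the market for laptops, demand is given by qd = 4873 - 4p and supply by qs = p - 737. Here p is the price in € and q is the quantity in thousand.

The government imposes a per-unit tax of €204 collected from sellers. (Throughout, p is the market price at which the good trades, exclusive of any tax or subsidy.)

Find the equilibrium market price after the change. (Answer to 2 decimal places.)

Original equilibrium: 4873 - 4p = p - 737 gives 5610 = 5p, so p = 1122 and q = 385.
Since sellers keep the price net of the tax, the effective supply curve becomes qs = p - 941.
Equate the new curves: 4873 - 4p = p - 941, giving 5814 = 5p, p = 1162.8, q = 221.8.

1162.80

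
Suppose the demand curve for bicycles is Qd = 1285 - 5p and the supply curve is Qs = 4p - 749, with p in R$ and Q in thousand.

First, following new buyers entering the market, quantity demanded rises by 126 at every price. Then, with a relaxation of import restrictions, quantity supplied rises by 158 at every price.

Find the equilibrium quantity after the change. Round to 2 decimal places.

298.78

Before the shock: 1285 - 5p = 4p - 749 ⇒ 2034 = 9p ⇒ p = 226, Q = 155.
After the shift, demand is Qd = 1411 - 5p and supply is Qs = 4p - 591.
Equate the new curves: 1411 - 5p = 4p - 591, giving 2002 = 9p, p = 2002/9 ≈ 222.4444, Q = 2689/9 ≈ 298.7778.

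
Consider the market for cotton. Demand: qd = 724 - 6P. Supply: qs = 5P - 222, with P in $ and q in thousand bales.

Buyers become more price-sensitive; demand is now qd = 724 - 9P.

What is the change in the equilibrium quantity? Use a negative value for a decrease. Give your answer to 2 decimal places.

Initially, 724 - 6P = 5P - 222, so 946 = 11P and P = 86, q = 208.
After the shift, demand is qd = 724 - 9P and supply is qs = 5P - 222.
Clearing the new market: 724 - 9P = 5P - 222, so P = 473/7 ≈ 67.5714 and q = 811/7 ≈ 115.8571.
Δq = 115.8571 − 208 = -92.14.

-92.14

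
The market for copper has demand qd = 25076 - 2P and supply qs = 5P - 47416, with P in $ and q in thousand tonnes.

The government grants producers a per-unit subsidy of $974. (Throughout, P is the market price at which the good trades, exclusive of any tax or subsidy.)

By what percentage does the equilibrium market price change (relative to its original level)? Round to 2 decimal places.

-6.72

Before the shock: 25076 - 2P = 5P - 47416 ⇒ 72492 = 7P ⇒ P = 10356, q = 4364.
Since sellers receive the price plus the subsidy, the effective supply curve becomes qs = 5P - 42546.
Clearing the new market: 25076 - 2P = 5P - 42546, so P = 67622/7 ≈ 9660.2857 and q = 40288/7 ≈ 5755.4286.
%ΔP = (9660.2857 − 10356) / 10356 × 100 = -6.72%.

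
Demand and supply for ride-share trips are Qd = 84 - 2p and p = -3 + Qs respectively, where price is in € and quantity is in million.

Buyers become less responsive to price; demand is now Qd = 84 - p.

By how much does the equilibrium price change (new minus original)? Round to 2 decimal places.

+13.50

Solve the original market: 84 - 2p = p + 3, hence p = 27 and Q = 30.
After the shift, demand is Qd = 84 - p and supply is Qs = p + 3.
Equate the new curves: 84 - p = p + 3, giving 81 = 2p, p = 40.5, Q = 43.5.
Δp = 40.5 − 27 = +13.50.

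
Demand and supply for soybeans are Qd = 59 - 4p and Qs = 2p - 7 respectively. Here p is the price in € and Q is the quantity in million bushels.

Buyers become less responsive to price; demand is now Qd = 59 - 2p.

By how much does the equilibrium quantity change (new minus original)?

+11

Initially, 59 - 4p = 2p - 7, so 66 = 6p and p = 11, Q = 15.
The new curves are Qd = 59 - 2p (demand) and Qs = 2p - 7 (supply).
Setting them equal: 59 - 2p = 2p - 7 → 66 = 4p, so p = 16.5 and Q = 26.
ΔQ = 26 − 15 = +11.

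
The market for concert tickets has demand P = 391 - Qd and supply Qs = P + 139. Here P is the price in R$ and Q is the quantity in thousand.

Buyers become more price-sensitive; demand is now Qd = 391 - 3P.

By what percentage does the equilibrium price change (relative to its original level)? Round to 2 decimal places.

-50.00

Original equilibrium: 391 - P = P + 139 gives 252 = 2P, so P = 126 and Q = 265.
The new curves are Qd = 391 - 3P (demand) and Qs = P + 139 (supply).
Setting them equal: 391 - 3P = P + 139 → 252 = 4P, so P = 63 and Q = 202.
%ΔP = (63 − 126) / 126 × 100 = -50.00%.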